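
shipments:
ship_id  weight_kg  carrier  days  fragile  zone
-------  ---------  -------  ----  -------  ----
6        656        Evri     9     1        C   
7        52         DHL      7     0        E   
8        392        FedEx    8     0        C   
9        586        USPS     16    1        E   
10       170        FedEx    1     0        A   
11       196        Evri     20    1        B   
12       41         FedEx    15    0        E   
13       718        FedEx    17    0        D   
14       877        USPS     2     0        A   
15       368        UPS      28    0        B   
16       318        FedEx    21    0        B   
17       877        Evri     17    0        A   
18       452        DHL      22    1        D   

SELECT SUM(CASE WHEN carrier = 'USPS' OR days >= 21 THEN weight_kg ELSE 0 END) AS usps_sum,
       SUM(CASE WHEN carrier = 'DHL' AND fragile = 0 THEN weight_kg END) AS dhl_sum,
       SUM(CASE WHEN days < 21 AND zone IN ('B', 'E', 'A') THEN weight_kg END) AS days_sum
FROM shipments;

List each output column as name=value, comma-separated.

[usps_sum: carrier = 'USPS' OR days >= 21]
ship_id=6: ✗
ship_id=7: ✗
ship_id=8: ✗
ship_id=9: ✓ → 586
ship_id=10: ✗
ship_id=11: ✗
ship_id=12: ✗
ship_id=13: ✗
ship_id=14: ✓ → 877
ship_id=15: ✓ → 368
ship_id=16: ✓ → 318
ship_id=17: ✗
ship_id=18: ✓ → 452
usps_sum = 586 + 877 + 368 + 318 + 452 = 2601
—
[dhl_sum: carrier = 'DHL' AND fragile = 0]
ship_id=6: ✗
ship_id=7: ✓ → 52
ship_id=8: ✗
ship_id=9: ✗
ship_id=10: ✗
ship_id=11: ✗
ship_id=12: ✗
ship_id=13: ✗
ship_id=14: ✗
ship_id=15: ✗
ship_id=16: ✗
ship_id=17: ✗
ship_id=18: ✗
dhl_sum = 52
—
[days_sum: days < 21 AND zone IN ('B', 'E', 'A')]
ship_id=6: ✗
ship_id=7: ✓ → 52
ship_id=8: ✗
ship_id=9: ✓ → 586
ship_id=10: ✓ → 170
ship_id=11: ✓ → 196
ship_id=12: ✓ → 41
ship_id=13: ✗
ship_id=14: ✓ → 877
ship_id=15: ✗
ship_id=16: ✗
ship_id=17: ✓ → 877
ship_id=18: ✗
days_sum = 52 + 586 + 170 + 196 + 41 + 877 + 877 = 2799

usps_sum=2601, dhl_sum=52, days_sum=2799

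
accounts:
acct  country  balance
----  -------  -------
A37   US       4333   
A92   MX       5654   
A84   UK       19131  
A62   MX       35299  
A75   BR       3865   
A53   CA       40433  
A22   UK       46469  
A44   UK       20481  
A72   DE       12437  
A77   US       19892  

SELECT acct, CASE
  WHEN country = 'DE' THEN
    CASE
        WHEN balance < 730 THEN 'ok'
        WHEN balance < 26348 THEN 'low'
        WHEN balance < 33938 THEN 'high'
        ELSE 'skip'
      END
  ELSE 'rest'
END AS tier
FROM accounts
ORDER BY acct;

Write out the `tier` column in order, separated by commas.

acct=A22: country='UK' → outer ELSE → rest
acct=A37: country='US' → outer ELSE → rest
acct=A44: country='UK' → outer ELSE → rest
acct=A53: country='CA' → outer ELSE → rest
acct=A62: country='MX' → outer ELSE → rest
acct=A72: country='DE' → inner[balance < 26348] → low
acct=A75: country='BR' → outer ELSE → rest
acct=A77: country='US' → outer ELSE → rest
acct=A84: country='UK' → outer ELSE → rest
acct=A92: country='MX' → outer ELSE → rest

rest, rest, rest, rest, rest, low, rest, rest, rest, rest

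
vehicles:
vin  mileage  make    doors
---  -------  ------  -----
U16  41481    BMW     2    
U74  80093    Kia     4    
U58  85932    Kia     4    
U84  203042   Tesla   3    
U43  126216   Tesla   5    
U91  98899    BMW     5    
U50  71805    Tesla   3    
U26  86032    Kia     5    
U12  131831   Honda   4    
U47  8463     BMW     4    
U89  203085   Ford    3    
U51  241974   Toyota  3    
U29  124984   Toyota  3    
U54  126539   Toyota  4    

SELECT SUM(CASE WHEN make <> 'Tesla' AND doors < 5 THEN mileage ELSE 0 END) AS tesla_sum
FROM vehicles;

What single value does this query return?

1044382

vin=U16: ✓ → 41481
vin=U74: ✓ → 80093
vin=U58: ✓ → 85932
vin=U84: ✗
vin=U43: ✗
vin=U91: ✗
vin=U50: ✗
vin=U26: ✗
vin=U12: ✓ → 131831
vin=U47: ✓ → 8463
vin=U89: ✓ → 203085
vin=U51: ✓ → 241974
vin=U29: ✓ → 124984
vin=U54: ✓ → 126539
tesla_sum = 41481 + 80093 + 85932 + 131831 + 8463 + 203085 + 241974 + 124984 + 126539 = 1044382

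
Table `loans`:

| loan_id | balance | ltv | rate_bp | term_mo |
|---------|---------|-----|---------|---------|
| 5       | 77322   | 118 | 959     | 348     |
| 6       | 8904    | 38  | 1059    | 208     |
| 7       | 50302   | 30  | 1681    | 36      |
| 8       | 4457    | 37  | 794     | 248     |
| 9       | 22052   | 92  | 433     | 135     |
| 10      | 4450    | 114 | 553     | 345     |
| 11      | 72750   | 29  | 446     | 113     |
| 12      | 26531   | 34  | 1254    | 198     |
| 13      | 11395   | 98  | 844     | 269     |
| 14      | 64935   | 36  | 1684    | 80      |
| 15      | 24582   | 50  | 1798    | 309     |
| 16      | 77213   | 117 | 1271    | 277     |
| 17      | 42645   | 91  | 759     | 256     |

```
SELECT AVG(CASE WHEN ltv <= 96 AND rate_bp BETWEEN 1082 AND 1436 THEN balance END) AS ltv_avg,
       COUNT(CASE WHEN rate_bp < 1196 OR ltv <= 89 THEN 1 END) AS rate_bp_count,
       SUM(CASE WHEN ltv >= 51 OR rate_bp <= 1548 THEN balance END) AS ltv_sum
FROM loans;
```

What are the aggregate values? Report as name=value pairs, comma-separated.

[ltv_avg: ltv <= 96 AND rate_bp BETWEEN 1082 AND 1436]
loan_id=5: ✗
loan_id=6: ✗
loan_id=7: ✗
loan_id=8: ✗
loan_id=9: ✗
loan_id=10: ✗
loan_id=11: ✗
loan_id=12: ✓ → 26531
loan_id=13: ✗
loan_id=14: ✗
loan_id=15: ✗
loan_id=16: ✗
loan_id=17: ✗
ltv_avg = 26531
—
[rate_bp_count: rate_bp < 1196 OR ltv <= 89]
loan_id=5: ✓ → 1
loan_id=6: ✓ → 1
loan_id=7: ✓ → 1
loan_id=8: ✓ → 1
loan_id=9: ✓ → 1
loan_id=10: ✓ → 1
loan_id=11: ✓ → 1
loan_id=12: ✓ → 1
loan_id=13: ✓ → 1
loan_id=14: ✓ → 1
loan_id=15: ✓ → 1
loan_id=16: ✗
loan_id=17: ✓ → 1
rate_bp_count = COUNT(1, 1, 1, 1, 1, 1, 1, 1, 1, 1, 1, 1) = 12
—
[ltv_sum: ltv >= 51 OR rate_bp <= 1548]
loan_id=5: ✓ → 77322
loan_id=6: ✓ → 8904
loan_id=7: ✗
loan_id=8: ✓ → 4457
loan_id=9: ✓ → 22052
loan_id=10: ✓ → 4450
loan_id=11: ✓ → 72750
loan_id=12: ✓ → 26531
loan_id=13: ✓ → 11395
loan_id=14: ✗
loan_id=15: ✗
loan_id=16: ✓ → 77213
loan_id=17: ✓ → 42645
ltv_sum = 77322 + 8904 + 4457 + 22052 + 4450 + 72750 + 26531 + 11395 + 77213 + 42645 = 347719

ltv_avg=26531, rate_bp_count=12, ltv_sum=347719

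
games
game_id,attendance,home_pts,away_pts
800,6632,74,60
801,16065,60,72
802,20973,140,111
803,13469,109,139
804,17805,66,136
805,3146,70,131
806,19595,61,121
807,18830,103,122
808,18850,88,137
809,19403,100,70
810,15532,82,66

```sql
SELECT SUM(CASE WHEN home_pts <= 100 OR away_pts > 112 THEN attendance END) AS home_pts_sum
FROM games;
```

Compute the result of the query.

game_id=800: ✓ → 6632
game_id=801: ✓ → 16065
game_id=802: ✗
game_id=803: ✓ → 13469
game_id=804: ✓ → 17805
game_id=805: ✓ → 3146
game_id=806: ✓ → 19595
game_id=807: ✓ → 18830
game_id=808: ✓ → 18850
game_id=809: ✓ → 19403
game_id=810: ✓ → 15532
home_pts_sum = 6632 + 16065 + 13469 + 17805 + 3146 + 19595 + 18830 + 18850 + 19403 + 15532 = 149327

149327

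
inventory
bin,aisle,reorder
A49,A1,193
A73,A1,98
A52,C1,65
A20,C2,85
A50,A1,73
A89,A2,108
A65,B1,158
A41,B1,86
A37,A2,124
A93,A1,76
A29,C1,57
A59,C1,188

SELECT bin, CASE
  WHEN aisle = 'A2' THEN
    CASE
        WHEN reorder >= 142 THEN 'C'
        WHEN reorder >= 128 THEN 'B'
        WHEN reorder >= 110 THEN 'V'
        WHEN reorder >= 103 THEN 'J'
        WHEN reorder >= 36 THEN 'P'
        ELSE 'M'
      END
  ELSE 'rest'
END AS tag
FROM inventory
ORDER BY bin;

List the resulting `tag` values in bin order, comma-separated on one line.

rest, rest, V, rest, rest, rest, rest, rest, rest, rest, J, rest

bin=A20: aisle='C2' → outer ELSE → rest
bin=A29: aisle='C1' → outer ELSE → rest
bin=A37: aisle='A2' → inner[reorder >= 110] → V
bin=A41: aisle='B1' → outer ELSE → rest
bin=A49: aisle='A1' → outer ELSE → rest
bin=A50: aisle='A1' → outer ELSE → rest
bin=A52: aisle='C1' → outer ELSE → rest
bin=A59: aisle='C1' → outer ELSE → rest
bin=A65: aisle='B1' → outer ELSE → rest
bin=A73: aisle='A1' → outer ELSE → rest
bin=A89: aisle='A2' → inner[reorder >= 103] → J
bin=A93: aisle='A1' → outer ELSE → rest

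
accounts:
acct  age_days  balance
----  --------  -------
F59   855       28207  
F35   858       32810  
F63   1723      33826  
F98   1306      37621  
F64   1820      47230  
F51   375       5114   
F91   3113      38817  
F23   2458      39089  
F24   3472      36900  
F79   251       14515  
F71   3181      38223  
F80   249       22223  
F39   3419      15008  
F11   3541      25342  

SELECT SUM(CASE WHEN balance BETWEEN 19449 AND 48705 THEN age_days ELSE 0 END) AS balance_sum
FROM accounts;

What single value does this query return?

22576

acct=F59: ✓ → 855
acct=F35: ✓ → 858
acct=F63: ✓ → 1723
acct=F98: ✓ → 1306
acct=F64: ✓ → 1820
acct=F51: ✗
acct=F91: ✓ → 3113
acct=F23: ✓ → 2458
acct=F24: ✓ → 3472
acct=F79: ✗
acct=F71: ✓ → 3181
acct=F80: ✓ → 249
acct=F39: ✗
acct=F11: ✓ → 3541
balance_sum = 855 + 858 + 1723 + 1306 + 1820 + 3113 + 2458 + 3472 + 3181 + 249 + 3541 = 22576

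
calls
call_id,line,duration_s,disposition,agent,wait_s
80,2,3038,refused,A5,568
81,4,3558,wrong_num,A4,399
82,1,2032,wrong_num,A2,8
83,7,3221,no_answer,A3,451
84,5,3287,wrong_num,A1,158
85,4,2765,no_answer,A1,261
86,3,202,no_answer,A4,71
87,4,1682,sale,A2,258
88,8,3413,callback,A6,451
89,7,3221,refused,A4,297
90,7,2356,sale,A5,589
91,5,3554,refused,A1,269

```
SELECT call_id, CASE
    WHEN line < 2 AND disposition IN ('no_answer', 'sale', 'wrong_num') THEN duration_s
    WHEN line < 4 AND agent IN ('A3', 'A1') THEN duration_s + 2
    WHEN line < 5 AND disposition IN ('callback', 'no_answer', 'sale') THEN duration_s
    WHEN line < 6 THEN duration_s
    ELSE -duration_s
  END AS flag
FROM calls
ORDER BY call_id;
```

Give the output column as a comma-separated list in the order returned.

call_id=80: line < 6 → 3038
call_id=81: line < 6 → 3558
call_id=82: line < 2 AND disposition IN ('no_answer', 'sale', 'wrong_num') → 2032
call_id=83: ELSE → -3221
call_id=84: line < 6 → 3287
call_id=85: line < 5 AND disposition IN ('callback', 'no_answer', 'sale') → 2765
call_id=86: line < 5 AND disposition IN ('callback', 'no_answer', 'sale') → 202
call_id=87: line < 5 AND disposition IN ('callback', 'no_answer', 'sale') → 1682
call_id=88: ELSE → -3413
call_id=89: ELSE → -3221
call_id=90: ELSE → -2356
call_id=91: line < 6 → 3554

3038, 3558, 2032, -3221, 3287, 2765, 202, 1682, -3413, -3221, -2356, 3554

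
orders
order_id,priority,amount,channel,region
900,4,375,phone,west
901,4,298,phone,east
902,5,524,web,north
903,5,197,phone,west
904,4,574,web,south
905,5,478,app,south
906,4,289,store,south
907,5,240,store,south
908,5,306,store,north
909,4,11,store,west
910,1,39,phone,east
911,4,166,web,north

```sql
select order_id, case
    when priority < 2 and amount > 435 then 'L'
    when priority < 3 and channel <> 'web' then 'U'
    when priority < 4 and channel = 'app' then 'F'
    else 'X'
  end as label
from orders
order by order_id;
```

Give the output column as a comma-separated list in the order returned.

order_id=900: ELSE → X
order_id=901: ELSE → X
order_id=902: ELSE → X
order_id=903: ELSE → X
order_id=904: ELSE → X
order_id=905: ELSE → X
order_id=906: ELSE → X
order_id=907: ELSE → X
order_id=908: ELSE → X
order_id=909: ELSE → X
order_id=910: priority < 3 and channel <> 'web' → U
order_id=911: ELSE → X

X, X, X, X, X, X, X, X, X, X, U, X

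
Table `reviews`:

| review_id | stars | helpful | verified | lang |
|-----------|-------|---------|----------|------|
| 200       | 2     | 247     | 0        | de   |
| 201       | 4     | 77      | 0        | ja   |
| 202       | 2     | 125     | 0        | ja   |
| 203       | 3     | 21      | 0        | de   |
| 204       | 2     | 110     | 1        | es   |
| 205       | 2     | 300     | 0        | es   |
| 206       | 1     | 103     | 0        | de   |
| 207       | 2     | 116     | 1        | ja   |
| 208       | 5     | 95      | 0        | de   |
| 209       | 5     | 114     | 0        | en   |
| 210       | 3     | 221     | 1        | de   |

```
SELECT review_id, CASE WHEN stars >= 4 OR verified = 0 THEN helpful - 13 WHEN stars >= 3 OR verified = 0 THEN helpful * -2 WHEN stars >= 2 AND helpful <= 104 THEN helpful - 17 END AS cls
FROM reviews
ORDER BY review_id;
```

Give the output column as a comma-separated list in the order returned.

review_id=200: stars >= 4 OR verified = 0 → 234
review_id=201: stars >= 4 OR verified = 0 → 64
review_id=202: stars >= 4 OR verified = 0 → 112
review_id=203: stars >= 4 OR verified = 0 → 8
review_id=204: (no match → NULL) → NULL
review_id=205: stars >= 4 OR verified = 0 → 287
review_id=206: stars >= 4 OR verified = 0 → 90
review_id=207: (no match → NULL) → NULL
review_id=208: stars >= 4 OR verified = 0 → 82
review_id=209: stars >= 4 OR verified = 0 → 101
review_id=210: stars >= 3 OR verified = 0 → -442

234, 64, 112, 8, NULL, 287, 90, NULL, 82, 101, -442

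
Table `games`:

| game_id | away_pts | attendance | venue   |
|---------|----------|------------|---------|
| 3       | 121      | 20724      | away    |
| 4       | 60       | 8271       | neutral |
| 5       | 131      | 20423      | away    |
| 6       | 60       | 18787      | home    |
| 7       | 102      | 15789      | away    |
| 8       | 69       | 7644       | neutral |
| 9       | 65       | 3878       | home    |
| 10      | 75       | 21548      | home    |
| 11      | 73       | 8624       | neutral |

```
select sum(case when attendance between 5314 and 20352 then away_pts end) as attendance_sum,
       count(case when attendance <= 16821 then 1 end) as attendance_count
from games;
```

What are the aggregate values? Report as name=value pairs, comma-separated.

attendance_sum=364, attendance_count=5

[attendance_sum: attendance between 5314 and 20352]
game_id=3: ✗
game_id=4: ✓ → 60
game_id=5: ✗
game_id=6: ✓ → 60
game_id=7: ✓ → 102
game_id=8: ✓ → 69
game_id=9: ✗
game_id=10: ✗
game_id=11: ✓ → 73
attendance_sum = 60 + 60 + 102 + 69 + 73 = 364
—
[attendance_count: attendance <= 16821]
game_id=3: ✗
game_id=4: ✓ → 1
game_id=5: ✗
game_id=6: ✗
game_id=7: ✓ → 1
game_id=8: ✓ → 1
game_id=9: ✓ → 1
game_id=10: ✗
game_id=11: ✓ → 1
attendance_count = COUNT(1, 1, 1, 1, 1) = 5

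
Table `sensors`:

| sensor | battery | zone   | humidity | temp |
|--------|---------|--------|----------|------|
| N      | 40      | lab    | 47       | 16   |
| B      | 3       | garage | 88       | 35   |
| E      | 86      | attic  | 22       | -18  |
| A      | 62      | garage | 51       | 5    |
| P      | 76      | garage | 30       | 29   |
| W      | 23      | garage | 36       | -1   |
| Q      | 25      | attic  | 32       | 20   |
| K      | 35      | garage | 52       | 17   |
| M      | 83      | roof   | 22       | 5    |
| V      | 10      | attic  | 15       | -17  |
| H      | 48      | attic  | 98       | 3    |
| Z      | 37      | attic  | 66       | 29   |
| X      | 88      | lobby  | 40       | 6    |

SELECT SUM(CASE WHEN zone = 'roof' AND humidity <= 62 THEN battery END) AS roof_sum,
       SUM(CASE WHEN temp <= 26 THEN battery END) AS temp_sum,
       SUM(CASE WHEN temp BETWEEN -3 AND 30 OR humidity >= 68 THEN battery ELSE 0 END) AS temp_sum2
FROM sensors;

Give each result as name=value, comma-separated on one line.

[roof_sum: zone = 'roof' AND humidity <= 62]
sensor=N: ✗
sensor=B: ✗
sensor=E: ✗
sensor=A: ✗
sensor=P: ✗
sensor=W: ✗
sensor=Q: ✗
sensor=K: ✗
sensor=M: ✓ → 83
sensor=V: ✗
sensor=H: ✗
sensor=Z: ✗
sensor=X: ✗
roof_sum = 83
—
[temp_sum: temp <= 26]
sensor=N: ✓ → 40
sensor=B: ✗
sensor=E: ✓ → 86
sensor=A: ✓ → 62
sensor=P: ✗
sensor=W: ✓ → 23
sensor=Q: ✓ → 25
sensor=K: ✓ → 35
sensor=M: ✓ → 83
sensor=V: ✓ → 10
sensor=H: ✓ → 48
sensor=Z: ✗
sensor=X: ✓ → 88
temp_sum = 40 + 86 + 62 + 23 + 25 + 35 + 83 + 10 + 48 + 88 = 500
—
[temp_sum2: temp BETWEEN -3 AND 30 OR humidity >= 68]
sensor=N: ✓ → 40
sensor=B: ✓ → 3
sensor=E: ✗
sensor=A: ✓ → 62
sensor=P: ✓ → 76
sensor=W: ✓ → 23
sensor=Q: ✓ → 25
sensor=K: ✓ → 35
sensor=M: ✓ → 83
sensor=V: ✗
sensor=H: ✓ → 48
sensor=Z: ✓ → 37
sensor=X: ✓ → 88
temp_sum2 = 40 + 3 + 62 + 76 + 23 + 25 + 35 + 83 + 48 + 37 + 88 = 520

roof_sum=83, temp_sum=500, temp_sum2=520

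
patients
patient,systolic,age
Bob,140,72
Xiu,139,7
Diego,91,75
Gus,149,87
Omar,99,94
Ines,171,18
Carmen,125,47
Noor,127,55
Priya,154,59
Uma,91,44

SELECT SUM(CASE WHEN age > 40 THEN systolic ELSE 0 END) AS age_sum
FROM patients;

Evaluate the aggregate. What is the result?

patient=Bob: ✓ → 140
patient=Xiu: ✗
patient=Diego: ✓ → 91
patient=Gus: ✓ → 149
patient=Omar: ✓ → 99
patient=Ines: ✗
patient=Carmen: ✓ → 125
patient=Noor: ✓ → 127
patient=Priya: ✓ → 154
patient=Uma: ✓ → 91
age_sum = 140 + 91 + 149 + 99 + 125 + 127 + 154 + 91 = 976

976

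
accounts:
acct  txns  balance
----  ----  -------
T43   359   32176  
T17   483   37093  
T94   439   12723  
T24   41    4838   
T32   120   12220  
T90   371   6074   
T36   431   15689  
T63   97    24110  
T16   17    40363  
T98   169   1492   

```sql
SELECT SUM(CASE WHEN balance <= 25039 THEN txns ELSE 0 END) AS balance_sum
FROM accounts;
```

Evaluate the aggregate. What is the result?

acct=T43: ✗
acct=T17: ✗
acct=T94: ✓ → 439
acct=T24: ✓ → 41
acct=T32: ✓ → 120
acct=T90: ✓ → 371
acct=T36: ✓ → 431
acct=T63: ✓ → 97
acct=T16: ✗
acct=T98: ✓ → 169
balance_sum = 439 + 41 + 120 + 371 + 431 + 97 + 169 = 1668

1668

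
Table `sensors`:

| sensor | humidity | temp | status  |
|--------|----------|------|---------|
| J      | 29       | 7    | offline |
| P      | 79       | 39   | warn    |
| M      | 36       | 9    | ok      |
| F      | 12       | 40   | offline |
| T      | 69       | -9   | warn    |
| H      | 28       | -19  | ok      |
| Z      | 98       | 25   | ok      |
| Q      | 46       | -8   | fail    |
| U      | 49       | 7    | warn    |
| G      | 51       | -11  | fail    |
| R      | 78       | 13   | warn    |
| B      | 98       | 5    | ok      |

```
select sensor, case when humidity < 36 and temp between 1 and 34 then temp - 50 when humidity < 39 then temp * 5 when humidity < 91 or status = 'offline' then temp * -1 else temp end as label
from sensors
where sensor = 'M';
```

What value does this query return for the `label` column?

45

sensor = M: humidity=36, temp=9, status=ok.
humidity < 36 and temp between 1 and 34 → false
humidity < 39 → true → 45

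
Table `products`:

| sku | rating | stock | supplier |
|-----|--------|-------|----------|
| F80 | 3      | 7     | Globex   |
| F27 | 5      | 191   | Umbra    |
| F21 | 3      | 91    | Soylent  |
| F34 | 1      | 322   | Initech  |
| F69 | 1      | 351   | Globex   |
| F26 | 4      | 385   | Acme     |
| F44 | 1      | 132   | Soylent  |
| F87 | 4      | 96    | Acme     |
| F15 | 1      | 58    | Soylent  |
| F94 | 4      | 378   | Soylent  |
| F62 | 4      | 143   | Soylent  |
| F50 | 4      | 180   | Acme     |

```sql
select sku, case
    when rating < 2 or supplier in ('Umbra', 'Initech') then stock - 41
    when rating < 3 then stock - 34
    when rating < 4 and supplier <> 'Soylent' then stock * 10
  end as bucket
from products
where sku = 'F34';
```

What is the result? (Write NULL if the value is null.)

281

sku = F34: rating=1, stock=322, supplier=Initech.
rating < 2 or supplier in ('Umbra', 'Initech') → true → 281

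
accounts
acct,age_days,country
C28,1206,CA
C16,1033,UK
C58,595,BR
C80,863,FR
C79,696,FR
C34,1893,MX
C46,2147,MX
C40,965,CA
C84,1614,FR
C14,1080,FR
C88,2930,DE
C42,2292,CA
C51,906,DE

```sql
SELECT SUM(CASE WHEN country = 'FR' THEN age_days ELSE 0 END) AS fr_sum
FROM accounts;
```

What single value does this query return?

acct=C28: ✗
acct=C16: ✗
acct=C58: ✗
acct=C80: ✓ → 863
acct=C79: ✓ → 696
acct=C34: ✗
acct=C46: ✗
acct=C40: ✗
acct=C84: ✓ → 1614
acct=C14: ✓ → 1080
acct=C88: ✗
acct=C42: ✗
acct=C51: ✗
fr_sum = 863 + 696 + 1614 + 1080 = 4253

4253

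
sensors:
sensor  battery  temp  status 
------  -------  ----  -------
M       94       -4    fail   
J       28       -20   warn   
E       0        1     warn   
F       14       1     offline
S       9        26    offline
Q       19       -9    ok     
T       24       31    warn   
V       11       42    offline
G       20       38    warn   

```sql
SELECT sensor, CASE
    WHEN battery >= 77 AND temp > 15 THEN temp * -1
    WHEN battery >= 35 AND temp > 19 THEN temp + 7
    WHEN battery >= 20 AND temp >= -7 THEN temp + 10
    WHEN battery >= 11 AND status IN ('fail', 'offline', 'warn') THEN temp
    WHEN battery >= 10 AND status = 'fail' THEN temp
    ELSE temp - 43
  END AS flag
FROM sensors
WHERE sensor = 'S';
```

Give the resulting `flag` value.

sensor = S: battery=9, temp=26, status=offline.
battery >= 77 AND temp > 15 → false
battery >= 35 AND temp > 19 → false
battery >= 20 AND temp >= -7 → false
battery >= 11 AND status IN ('fail', 'offline', 'warn') → false
battery >= 10 AND status = 'fail' → false
No prior WHEN matched → ELSE → -17

-17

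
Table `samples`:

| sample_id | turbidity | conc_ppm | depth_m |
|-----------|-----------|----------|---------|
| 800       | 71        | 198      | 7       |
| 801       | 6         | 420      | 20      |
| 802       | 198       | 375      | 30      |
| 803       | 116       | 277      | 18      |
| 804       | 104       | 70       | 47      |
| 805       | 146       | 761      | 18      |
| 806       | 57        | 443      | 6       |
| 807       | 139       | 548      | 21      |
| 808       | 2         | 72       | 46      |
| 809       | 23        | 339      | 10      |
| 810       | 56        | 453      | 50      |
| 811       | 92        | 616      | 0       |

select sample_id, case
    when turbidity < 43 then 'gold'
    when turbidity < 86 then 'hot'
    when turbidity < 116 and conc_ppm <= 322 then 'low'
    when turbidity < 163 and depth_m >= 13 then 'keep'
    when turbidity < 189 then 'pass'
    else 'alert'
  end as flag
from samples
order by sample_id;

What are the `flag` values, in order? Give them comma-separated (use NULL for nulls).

hot, gold, alert, keep, low, keep, hot, keep, gold, gold, hot, pass

sample_id=800: turbidity < 86 → hot
sample_id=801: turbidity < 43 → gold
sample_id=802: ELSE → alert
sample_id=803: turbidity < 163 and depth_m >= 13 → keep
sample_id=804: turbidity < 116 and conc_ppm <= 322 → low
sample_id=805: turbidity < 163 and depth_m >= 13 → keep
sample_id=806: turbidity < 86 → hot
sample_id=807: turbidity < 163 and depth_m >= 13 → keep
sample_id=808: turbidity < 43 → gold
sample_id=809: turbidity < 43 → gold
sample_id=810: turbidity < 86 → hot
sample_id=811: turbidity < 189 → pass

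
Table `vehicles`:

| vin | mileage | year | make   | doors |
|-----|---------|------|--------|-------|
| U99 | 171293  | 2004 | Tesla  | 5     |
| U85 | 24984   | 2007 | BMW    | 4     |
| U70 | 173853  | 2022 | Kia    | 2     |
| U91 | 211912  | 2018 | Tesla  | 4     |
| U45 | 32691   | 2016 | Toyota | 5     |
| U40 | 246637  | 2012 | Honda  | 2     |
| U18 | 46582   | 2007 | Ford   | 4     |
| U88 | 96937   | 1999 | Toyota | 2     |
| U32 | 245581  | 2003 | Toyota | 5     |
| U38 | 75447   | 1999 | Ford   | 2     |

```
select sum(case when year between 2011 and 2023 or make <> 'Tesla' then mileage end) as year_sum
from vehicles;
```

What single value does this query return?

1154624

vin=U99: ✗
vin=U85: ✓ → 24984
vin=U70: ✓ → 173853
vin=U91: ✓ → 211912
vin=U45: ✓ → 32691
vin=U40: ✓ → 246637
vin=U18: ✓ → 46582
vin=U88: ✓ → 96937
vin=U32: ✓ → 245581
vin=U38: ✓ → 75447
year_sum = 24984 + 173853 + 211912 + 32691 + 246637 + 46582 + 96937 + 245581 + 75447 = 1154624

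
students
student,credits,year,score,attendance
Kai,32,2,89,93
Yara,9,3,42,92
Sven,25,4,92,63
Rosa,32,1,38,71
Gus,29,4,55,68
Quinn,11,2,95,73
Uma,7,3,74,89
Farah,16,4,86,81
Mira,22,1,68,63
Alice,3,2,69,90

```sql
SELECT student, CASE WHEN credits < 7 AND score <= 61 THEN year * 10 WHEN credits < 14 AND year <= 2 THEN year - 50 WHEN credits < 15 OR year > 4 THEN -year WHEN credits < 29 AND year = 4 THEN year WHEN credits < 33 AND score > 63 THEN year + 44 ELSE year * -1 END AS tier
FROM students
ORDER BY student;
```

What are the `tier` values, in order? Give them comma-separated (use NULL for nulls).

-48, 4, -4, 46, 45, -48, -1, 4, -3, -3

student=Alice: credits < 14 AND year <= 2 → -48
student=Farah: credits < 29 AND year = 4 → 4
student=Gus: ELSE → -4
student=Kai: credits < 33 AND score > 63 → 46
student=Mira: credits < 33 AND score > 63 → 45
student=Quinn: credits < 14 AND year <= 2 → -48
student=Rosa: ELSE → -1
student=Sven: credits < 29 AND year = 4 → 4
student=Uma: credits < 15 OR year > 4 → -3
student=Yara: credits < 15 OR year > 4 → -3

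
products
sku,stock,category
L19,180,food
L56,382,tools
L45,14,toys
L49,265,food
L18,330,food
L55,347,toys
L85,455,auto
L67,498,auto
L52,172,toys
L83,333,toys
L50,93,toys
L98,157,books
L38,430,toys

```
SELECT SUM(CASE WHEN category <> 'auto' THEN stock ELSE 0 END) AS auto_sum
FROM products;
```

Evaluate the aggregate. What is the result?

2703

sku=L19: ✓ → 180
sku=L56: ✓ → 382
sku=L45: ✓ → 14
sku=L49: ✓ → 265
sku=L18: ✓ → 330
sku=L55: ✓ → 347
sku=L85: ✗
sku=L67: ✗
sku=L52: ✓ → 172
sku=L83: ✓ → 333
sku=L50: ✓ → 93
sku=L98: ✓ → 157
sku=L38: ✓ → 430
auto_sum = 180 + 382 + 14 + 265 + 330 + 347 + 172 + 333 + 93 + 157 + 430 = 2703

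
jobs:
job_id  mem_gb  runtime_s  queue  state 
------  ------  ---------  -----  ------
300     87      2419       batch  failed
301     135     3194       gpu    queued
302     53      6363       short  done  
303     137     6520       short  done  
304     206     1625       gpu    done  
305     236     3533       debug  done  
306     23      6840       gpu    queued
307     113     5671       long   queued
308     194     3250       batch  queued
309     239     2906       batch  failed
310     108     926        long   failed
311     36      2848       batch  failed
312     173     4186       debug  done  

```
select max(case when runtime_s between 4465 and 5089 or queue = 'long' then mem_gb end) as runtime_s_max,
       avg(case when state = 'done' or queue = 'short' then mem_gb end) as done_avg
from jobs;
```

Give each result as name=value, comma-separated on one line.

[runtime_s_max: runtime_s between 4465 and 5089 or queue = 'long']
job_id=300: ✗
job_id=301: ✗
job_id=302: ✗
job_id=303: ✗
job_id=304: ✗
job_id=305: ✗
job_id=306: ✗
job_id=307: ✓ → 113
job_id=308: ✗
job_id=309: ✗
job_id=310: ✓ → 108
job_id=311: ✗
job_id=312: ✗
runtime_s_max = MAX(113, 108) = 113
—
[done_avg: state = 'done' or queue = 'short']
job_id=300: ✗
job_id=301: ✗
job_id=302: ✓ → 53
job_id=303: ✓ → 137
job_id=304: ✓ → 206
job_id=305: ✓ → 236
job_id=306: ✗
job_id=307: ✗
job_id=308: ✗
job_id=309: ✗
job_id=310: ✗
job_id=311: ✗
job_id=312: ✓ → 173
done_avg = (53 + 137 + 206 + 236 + 173) / 5 = 161

runtime_s_max=113, done_avg=161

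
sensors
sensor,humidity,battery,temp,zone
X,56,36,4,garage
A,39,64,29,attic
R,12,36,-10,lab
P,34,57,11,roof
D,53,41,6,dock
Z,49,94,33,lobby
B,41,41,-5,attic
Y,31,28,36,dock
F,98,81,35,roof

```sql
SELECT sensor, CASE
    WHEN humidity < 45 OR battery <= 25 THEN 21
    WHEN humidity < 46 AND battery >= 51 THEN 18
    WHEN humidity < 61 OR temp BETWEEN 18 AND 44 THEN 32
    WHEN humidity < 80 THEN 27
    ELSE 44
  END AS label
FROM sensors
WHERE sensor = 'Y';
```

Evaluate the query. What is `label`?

sensor = Y: humidity=31, battery=28, temp=36, zone=dock.
humidity < 45 OR battery <= 25 → true → 21

21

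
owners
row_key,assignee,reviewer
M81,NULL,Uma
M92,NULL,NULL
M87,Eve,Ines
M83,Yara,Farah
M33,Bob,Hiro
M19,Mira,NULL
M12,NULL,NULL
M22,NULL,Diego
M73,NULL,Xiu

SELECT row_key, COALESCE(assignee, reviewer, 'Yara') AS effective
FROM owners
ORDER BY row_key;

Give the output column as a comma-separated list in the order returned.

row_key=M12: assignee=NULL, reviewer=NULL, → literal Yara → Yara
row_key=M19: assignee=Mira → Mira
row_key=M22: assignee=NULL, reviewer=Diego → Diego
row_key=M33: assignee=Bob → Bob
row_key=M73: assignee=NULL, reviewer=Xiu → Xiu
row_key=M81: assignee=NULL, reviewer=Uma → Uma
row_key=M83: assignee=Yara → Yara
row_key=M87: assignee=Eve → Eve
row_key=M92: assignee=NULL, reviewer=NULL, → literal Yara → Yara

Yara, Mira, Diego, Bob, Xiu, Uma, Yara, Eve, Yara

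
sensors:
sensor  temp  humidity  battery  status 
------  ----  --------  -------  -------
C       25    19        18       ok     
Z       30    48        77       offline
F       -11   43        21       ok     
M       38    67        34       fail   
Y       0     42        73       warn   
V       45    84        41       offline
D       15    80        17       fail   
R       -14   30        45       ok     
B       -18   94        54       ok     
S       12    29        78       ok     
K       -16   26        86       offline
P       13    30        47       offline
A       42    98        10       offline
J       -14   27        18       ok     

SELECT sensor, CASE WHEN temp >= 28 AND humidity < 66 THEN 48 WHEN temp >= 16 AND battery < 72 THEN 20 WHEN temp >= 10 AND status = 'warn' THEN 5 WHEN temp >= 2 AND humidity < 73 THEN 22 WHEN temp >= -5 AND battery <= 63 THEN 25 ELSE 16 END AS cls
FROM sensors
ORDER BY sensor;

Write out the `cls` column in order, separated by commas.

20, 16, 20, 25, 16, 16, 16, 20, 22, 16, 22, 20, 16, 48

sensor=A: temp >= 16 AND battery < 72 → 20
sensor=B: ELSE → 16
sensor=C: temp >= 16 AND battery < 72 → 20
sensor=D: temp >= -5 AND battery <= 63 → 25
sensor=F: ELSE → 16
sensor=J: ELSE → 16
sensor=K: ELSE → 16
sensor=M: temp >= 16 AND battery < 72 → 20
sensor=P: temp >= 2 AND humidity < 73 → 22
sensor=R: ELSE → 16
sensor=S: temp >= 2 AND humidity < 73 → 22
sensor=V: temp >= 16 AND battery < 72 → 20
sensor=Y: ELSE → 16
sensor=Z: temp >= 28 AND humidity < 66 → 48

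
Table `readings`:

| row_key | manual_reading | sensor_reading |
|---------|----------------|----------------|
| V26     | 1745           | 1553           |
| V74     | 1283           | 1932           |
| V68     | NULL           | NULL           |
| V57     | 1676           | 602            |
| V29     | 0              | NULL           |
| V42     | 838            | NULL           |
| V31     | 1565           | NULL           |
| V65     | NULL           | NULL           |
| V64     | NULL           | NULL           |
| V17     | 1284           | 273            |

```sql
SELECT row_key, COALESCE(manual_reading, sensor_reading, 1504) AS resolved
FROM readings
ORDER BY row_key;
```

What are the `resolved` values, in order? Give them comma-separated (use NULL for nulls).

row_key=V17: manual_reading=1284 → 1284
row_key=V26: manual_reading=1745 → 1745
row_key=V29: manual_reading=0 → 0
row_key=V31: manual_reading=1565 → 1565
row_key=V42: manual_reading=838 → 838
row_key=V57: manual_reading=1676 → 1676
row_key=V64: manual_reading=NULL, sensor_reading=NULL, → literal 1504 → 1504
row_key=V65: manual_reading=NULL, sensor_reading=NULL, → literal 1504 → 1504
row_key=V68: manual_reading=NULL, sensor_reading=NULL, → literal 1504 → 1504
row_key=V74: manual_reading=1283 → 1283

1284, 1745, 0, 1565, 838, 1676, 1504, 1504, 1504, 1283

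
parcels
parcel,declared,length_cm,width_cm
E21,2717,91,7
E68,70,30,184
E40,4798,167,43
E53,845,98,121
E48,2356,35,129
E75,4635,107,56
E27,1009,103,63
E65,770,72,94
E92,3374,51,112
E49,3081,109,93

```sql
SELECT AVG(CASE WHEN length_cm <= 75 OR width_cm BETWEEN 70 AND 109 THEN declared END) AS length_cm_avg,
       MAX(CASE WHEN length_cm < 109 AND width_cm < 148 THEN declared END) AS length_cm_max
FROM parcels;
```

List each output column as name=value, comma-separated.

length_cm_avg=1930.2, length_cm_max=4635

[length_cm_avg: length_cm <= 75 OR width_cm BETWEEN 70 AND 109]
parcel=E21: ✗
parcel=E68: ✓ → 70
parcel=E40: ✗
parcel=E53: ✗
parcel=E48: ✓ → 2356
parcel=E75: ✗
parcel=E27: ✗
parcel=E65: ✓ → 770
parcel=E92: ✓ → 3374
parcel=E49: ✓ → 3081
length_cm_avg = (70 + 2356 + 770 + 3374 + 3081) / 5 = 1930.2
—
[length_cm_max: length_cm < 109 AND width_cm < 148]
parcel=E21: ✓ → 2717
parcel=E68: ✗
parcel=E40: ✗
parcel=E53: ✓ → 845
parcel=E48: ✓ → 2356
parcel=E75: ✓ → 4635
parcel=E27: ✓ → 1009
parcel=E65: ✓ → 770
parcel=E92: ✓ → 3374
parcel=E49: ✗
length_cm_max = MAX(2717, 845, 2356, 4635, 1009, 770, 3374) = 4635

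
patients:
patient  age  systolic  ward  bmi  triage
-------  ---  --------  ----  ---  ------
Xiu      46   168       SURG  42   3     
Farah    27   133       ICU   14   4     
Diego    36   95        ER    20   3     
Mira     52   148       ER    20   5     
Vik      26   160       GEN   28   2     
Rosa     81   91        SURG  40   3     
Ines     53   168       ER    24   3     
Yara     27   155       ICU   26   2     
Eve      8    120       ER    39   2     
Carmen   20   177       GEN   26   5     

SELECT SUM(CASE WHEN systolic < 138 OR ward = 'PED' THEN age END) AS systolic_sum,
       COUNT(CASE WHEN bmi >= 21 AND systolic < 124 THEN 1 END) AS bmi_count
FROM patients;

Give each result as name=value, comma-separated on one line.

systolic_sum=152, bmi_count=2

[systolic_sum: systolic < 138 OR ward = 'PED']
patient=Xiu: ✗
patient=Farah: ✓ → 27
patient=Diego: ✓ → 36
patient=Mira: ✗
patient=Vik: ✗
patient=Rosa: ✓ → 81
patient=Ines: ✗
patient=Yara: ✗
patient=Eve: ✓ → 8
patient=Carmen: ✗
systolic_sum = 27 + 36 + 81 + 8 = 152
—
[bmi_count: bmi >= 21 AND systolic < 124]
patient=Xiu: ✗
patient=Farah: ✗
patient=Diego: ✗
patient=Mira: ✗
patient=Vik: ✗
patient=Rosa: ✓ → 1
patient=Ines: ✗
patient=Yara: ✗
patient=Eve: ✓ → 1
patient=Carmen: ✗
bmi_count = COUNT(1, 1) = 2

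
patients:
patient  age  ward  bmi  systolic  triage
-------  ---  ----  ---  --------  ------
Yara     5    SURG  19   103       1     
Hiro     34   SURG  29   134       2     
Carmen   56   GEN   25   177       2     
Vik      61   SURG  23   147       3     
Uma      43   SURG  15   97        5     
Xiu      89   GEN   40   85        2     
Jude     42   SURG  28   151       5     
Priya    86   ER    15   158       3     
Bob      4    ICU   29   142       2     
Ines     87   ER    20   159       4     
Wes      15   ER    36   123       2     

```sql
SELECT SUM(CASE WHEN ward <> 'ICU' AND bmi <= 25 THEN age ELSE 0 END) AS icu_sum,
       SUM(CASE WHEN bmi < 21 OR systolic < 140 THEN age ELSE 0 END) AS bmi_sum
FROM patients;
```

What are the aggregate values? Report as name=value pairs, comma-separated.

icu_sum=338, bmi_sum=359

[icu_sum: ward <> 'ICU' AND bmi <= 25]
patient=Yara: ✓ → 5
patient=Hiro: ✗
patient=Carmen: ✓ → 56
patient=Vik: ✓ → 61
patient=Uma: ✓ → 43
patient=Xiu: ✗
patient=Jude: ✗
patient=Priya: ✓ → 86
patient=Bob: ✗
patient=Ines: ✓ → 87
patient=Wes: ✗
icu_sum = 5 + 56 + 61 + 43 + 86 + 87 = 338
—
[bmi_sum: bmi < 21 OR systolic < 140]
patient=Yara: ✓ → 5
patient=Hiro: ✓ → 34
patient=Carmen: ✗
patient=Vik: ✗
patient=Uma: ✓ → 43
patient=Xiu: ✓ → 89
patient=Jude: ✗
patient=Priya: ✓ → 86
patient=Bob: ✗
patient=Ines: ✓ → 87
patient=Wes: ✓ → 15
bmi_sum = 5 + 34 + 43 + 89 + 86 + 87 + 15 = 359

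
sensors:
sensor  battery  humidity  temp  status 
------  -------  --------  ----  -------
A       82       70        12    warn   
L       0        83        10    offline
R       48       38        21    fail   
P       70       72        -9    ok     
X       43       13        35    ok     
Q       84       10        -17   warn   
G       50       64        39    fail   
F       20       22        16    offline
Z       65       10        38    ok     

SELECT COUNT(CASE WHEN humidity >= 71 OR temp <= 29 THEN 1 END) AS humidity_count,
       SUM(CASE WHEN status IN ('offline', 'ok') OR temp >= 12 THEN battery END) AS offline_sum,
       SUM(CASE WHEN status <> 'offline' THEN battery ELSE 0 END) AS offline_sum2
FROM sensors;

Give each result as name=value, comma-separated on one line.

humidity_count=6, offline_sum=378, offline_sum2=442

[humidity_count: humidity >= 71 OR temp <= 29]
sensor=A: ✓ → 1
sensor=L: ✓ → 1
sensor=R: ✓ → 1
sensor=P: ✓ → 1
sensor=X: ✗
sensor=Q: ✓ → 1
sensor=G: ✗
sensor=F: ✓ → 1
sensor=Z: ✗
humidity_count = COUNT(1, 1, 1, 1, 1, 1) = 6
—
[offline_sum: status IN ('offline', 'ok') OR temp >= 12]
sensor=A: ✓ → 82
sensor=L: ✓ → 0
sensor=R: ✓ → 48
sensor=P: ✓ → 70
sensor=X: ✓ → 43
sensor=Q: ✗
sensor=G: ✓ → 50
sensor=F: ✓ → 20
sensor=Z: ✓ → 65
offline_sum = 82 + 48 + 70 + 43 + 50 + 20 + 65 = 378
—
[offline_sum2: status <> 'offline']
sensor=A: ✓ → 82
sensor=L: ✗
sensor=R: ✓ → 48
sensor=P: ✓ → 70
sensor=X: ✓ → 43
sensor=Q: ✓ → 84
sensor=G: ✓ → 50
sensor=F: ✗
sensor=Z: ✓ → 65
offline_sum2 = 82 + 48 + 70 + 43 + 84 + 50 + 65 = 442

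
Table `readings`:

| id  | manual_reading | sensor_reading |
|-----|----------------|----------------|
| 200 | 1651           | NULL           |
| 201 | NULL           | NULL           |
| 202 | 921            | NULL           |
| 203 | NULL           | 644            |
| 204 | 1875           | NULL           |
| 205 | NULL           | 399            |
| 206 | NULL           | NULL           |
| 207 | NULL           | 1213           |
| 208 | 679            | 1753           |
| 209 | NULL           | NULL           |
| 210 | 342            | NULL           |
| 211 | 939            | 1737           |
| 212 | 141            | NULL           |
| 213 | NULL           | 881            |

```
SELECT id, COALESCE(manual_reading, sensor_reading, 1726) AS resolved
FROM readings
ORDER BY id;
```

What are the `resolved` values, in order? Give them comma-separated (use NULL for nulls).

1651, 1726, 921, 644, 1875, 399, 1726, 1213, 679, 1726, 342, 939, 141, 881

id=200: manual_reading=1651 → 1651
id=201: manual_reading=NULL, sensor_reading=NULL, → literal 1726 → 1726
id=202: manual_reading=921 → 921
id=203: manual_reading=NULL, sensor_reading=644 → 644
id=204: manual_reading=1875 → 1875
id=205: manual_reading=NULL, sensor_reading=399 → 399
id=206: manual_reading=NULL, sensor_reading=NULL, → literal 1726 → 1726
id=207: manual_reading=NULL, sensor_reading=1213 → 1213
id=208: manual_reading=679 → 679
id=209: manual_reading=NULL, sensor_reading=NULL, → literal 1726 → 1726
id=210: manual_reading=342 → 342
id=211: manual_reading=939 → 939
id=212: manual_reading=141 → 141
id=213: manual_reading=NULL, sensor_reading=881 → 881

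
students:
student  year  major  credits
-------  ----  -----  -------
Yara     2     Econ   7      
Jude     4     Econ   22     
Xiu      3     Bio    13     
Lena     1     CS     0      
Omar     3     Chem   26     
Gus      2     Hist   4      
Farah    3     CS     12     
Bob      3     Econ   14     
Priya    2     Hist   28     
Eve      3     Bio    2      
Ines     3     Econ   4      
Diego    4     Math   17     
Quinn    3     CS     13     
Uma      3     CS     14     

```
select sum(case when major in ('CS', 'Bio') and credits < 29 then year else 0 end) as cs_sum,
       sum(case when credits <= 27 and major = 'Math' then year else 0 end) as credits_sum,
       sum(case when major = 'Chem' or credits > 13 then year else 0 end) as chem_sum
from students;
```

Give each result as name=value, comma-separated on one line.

cs_sum=16, credits_sum=4, chem_sum=19

[cs_sum: major in ('CS', 'Bio') and credits < 29]
student=Yara: ✗
student=Jude: ✗
student=Xiu: ✓ → 3
student=Lena: ✓ → 1
student=Omar: ✗
student=Gus: ✗
student=Farah: ✓ → 3
student=Bob: ✗
student=Priya: ✗
student=Eve: ✓ → 3
student=Ines: ✗
student=Diego: ✗
student=Quinn: ✓ → 3
student=Uma: ✓ → 3
cs_sum = 3 + 1 + 3 + 3 + 3 + 3 = 16
—
[credits_sum: credits <= 27 and major = 'Math']
student=Yara: ✗
student=Jude: ✗
student=Xiu: ✗
student=Lena: ✗
student=Omar: ✗
student=Gus: ✗
student=Farah: ✗
student=Bob: ✗
student=Priya: ✗
student=Eve: ✗
student=Ines: ✗
student=Diego: ✓ → 4
student=Quinn: ✗
student=Uma: ✗
credits_sum = 4
—
[chem_sum: major = 'Chem' or credits > 13]
student=Yara: ✗
student=Jude: ✓ → 4
student=Xiu: ✗
student=Lena: ✗
student=Omar: ✓ → 3
student=Gus: ✗
student=Farah: ✗
student=Bob: ✓ → 3
student=Priya: ✓ → 2
student=Eve: ✗
student=Ines: ✗
student=Diego: ✓ → 4
student=Quinn: ✗
student=Uma: ✓ → 3
chem_sum = 4 + 3 + 3 + 2 + 4 + 3 = 19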